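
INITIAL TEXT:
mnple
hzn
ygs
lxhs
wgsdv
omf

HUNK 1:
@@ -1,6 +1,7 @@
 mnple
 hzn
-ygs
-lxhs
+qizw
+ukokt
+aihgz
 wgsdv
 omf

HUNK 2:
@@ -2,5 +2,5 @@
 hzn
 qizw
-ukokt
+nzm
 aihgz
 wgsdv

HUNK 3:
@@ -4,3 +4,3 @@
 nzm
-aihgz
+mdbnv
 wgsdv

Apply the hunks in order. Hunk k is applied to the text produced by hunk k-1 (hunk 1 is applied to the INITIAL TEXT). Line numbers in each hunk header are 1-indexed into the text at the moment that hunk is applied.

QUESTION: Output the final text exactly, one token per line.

Hunk 1: at line 1 remove [ygs,lxhs] add [qizw,ukokt,aihgz] -> 7 lines: mnple hzn qizw ukokt aihgz wgsdv omf
Hunk 2: at line 2 remove [ukokt] add [nzm] -> 7 lines: mnple hzn qizw nzm aihgz wgsdv omf
Hunk 3: at line 4 remove [aihgz] add [mdbnv] -> 7 lines: mnple hzn qizw nzm mdbnv wgsdv omf

Answer: mnple
hzn
qizw
nzm
mdbnv
wgsdv
omf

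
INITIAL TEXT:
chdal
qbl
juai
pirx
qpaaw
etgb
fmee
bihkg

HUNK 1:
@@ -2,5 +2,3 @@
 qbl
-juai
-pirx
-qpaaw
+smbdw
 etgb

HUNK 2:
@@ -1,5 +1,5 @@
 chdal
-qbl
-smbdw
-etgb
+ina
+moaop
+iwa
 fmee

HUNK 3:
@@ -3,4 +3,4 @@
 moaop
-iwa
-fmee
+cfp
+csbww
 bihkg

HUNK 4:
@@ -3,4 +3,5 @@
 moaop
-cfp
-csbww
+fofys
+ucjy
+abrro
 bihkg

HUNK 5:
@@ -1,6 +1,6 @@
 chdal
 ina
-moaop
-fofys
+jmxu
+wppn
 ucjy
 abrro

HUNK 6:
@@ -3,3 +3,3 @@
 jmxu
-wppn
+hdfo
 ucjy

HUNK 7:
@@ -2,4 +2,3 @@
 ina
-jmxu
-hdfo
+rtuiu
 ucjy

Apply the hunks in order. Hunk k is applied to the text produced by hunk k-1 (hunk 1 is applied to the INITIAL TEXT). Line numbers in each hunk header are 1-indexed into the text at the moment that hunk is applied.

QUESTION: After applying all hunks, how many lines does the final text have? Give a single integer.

Hunk 1: at line 2 remove [juai,pirx,qpaaw] add [smbdw] -> 6 lines: chdal qbl smbdw etgb fmee bihkg
Hunk 2: at line 1 remove [qbl,smbdw,etgb] add [ina,moaop,iwa] -> 6 lines: chdal ina moaop iwa fmee bihkg
Hunk 3: at line 3 remove [iwa,fmee] add [cfp,csbww] -> 6 lines: chdal ina moaop cfp csbww bihkg
Hunk 4: at line 3 remove [cfp,csbww] add [fofys,ucjy,abrro] -> 7 lines: chdal ina moaop fofys ucjy abrro bihkg
Hunk 5: at line 1 remove [moaop,fofys] add [jmxu,wppn] -> 7 lines: chdal ina jmxu wppn ucjy abrro bihkg
Hunk 6: at line 3 remove [wppn] add [hdfo] -> 7 lines: chdal ina jmxu hdfo ucjy abrro bihkg
Hunk 7: at line 2 remove [jmxu,hdfo] add [rtuiu] -> 6 lines: chdal ina rtuiu ucjy abrro bihkg
Final line count: 6

Answer: 6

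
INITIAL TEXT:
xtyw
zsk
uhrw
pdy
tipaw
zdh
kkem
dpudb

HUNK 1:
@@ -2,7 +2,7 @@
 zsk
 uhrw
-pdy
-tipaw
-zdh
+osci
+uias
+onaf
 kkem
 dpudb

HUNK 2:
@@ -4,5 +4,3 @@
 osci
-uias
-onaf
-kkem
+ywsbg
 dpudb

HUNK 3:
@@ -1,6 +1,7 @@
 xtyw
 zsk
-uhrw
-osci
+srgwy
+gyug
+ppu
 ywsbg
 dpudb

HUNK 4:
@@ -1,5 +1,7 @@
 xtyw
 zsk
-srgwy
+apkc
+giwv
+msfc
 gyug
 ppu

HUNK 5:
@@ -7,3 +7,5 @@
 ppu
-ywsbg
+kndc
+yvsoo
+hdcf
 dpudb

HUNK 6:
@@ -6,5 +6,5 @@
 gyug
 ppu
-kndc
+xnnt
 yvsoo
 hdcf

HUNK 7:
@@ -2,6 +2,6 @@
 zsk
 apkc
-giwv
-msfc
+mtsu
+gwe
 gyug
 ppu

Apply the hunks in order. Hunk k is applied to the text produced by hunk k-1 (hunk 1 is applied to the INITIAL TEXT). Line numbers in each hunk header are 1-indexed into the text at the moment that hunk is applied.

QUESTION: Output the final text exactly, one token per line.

Hunk 1: at line 2 remove [pdy,tipaw,zdh] add [osci,uias,onaf] -> 8 lines: xtyw zsk uhrw osci uias onaf kkem dpudb
Hunk 2: at line 4 remove [uias,onaf,kkem] add [ywsbg] -> 6 lines: xtyw zsk uhrw osci ywsbg dpudb
Hunk 3: at line 1 remove [uhrw,osci] add [srgwy,gyug,ppu] -> 7 lines: xtyw zsk srgwy gyug ppu ywsbg dpudb
Hunk 4: at line 1 remove [srgwy] add [apkc,giwv,msfc] -> 9 lines: xtyw zsk apkc giwv msfc gyug ppu ywsbg dpudb
Hunk 5: at line 7 remove [ywsbg] add [kndc,yvsoo,hdcf] -> 11 lines: xtyw zsk apkc giwv msfc gyug ppu kndc yvsoo hdcf dpudb
Hunk 6: at line 6 remove [kndc] add [xnnt] -> 11 lines: xtyw zsk apkc giwv msfc gyug ppu xnnt yvsoo hdcf dpudb
Hunk 7: at line 2 remove [giwv,msfc] add [mtsu,gwe] -> 11 lines: xtyw zsk apkc mtsu gwe gyug ppu xnnt yvsoo hdcf dpudb

Answer: xtyw
zsk
apkc
mtsu
gwe
gyug
ppu
xnnt
yvsoo
hdcf
dpudb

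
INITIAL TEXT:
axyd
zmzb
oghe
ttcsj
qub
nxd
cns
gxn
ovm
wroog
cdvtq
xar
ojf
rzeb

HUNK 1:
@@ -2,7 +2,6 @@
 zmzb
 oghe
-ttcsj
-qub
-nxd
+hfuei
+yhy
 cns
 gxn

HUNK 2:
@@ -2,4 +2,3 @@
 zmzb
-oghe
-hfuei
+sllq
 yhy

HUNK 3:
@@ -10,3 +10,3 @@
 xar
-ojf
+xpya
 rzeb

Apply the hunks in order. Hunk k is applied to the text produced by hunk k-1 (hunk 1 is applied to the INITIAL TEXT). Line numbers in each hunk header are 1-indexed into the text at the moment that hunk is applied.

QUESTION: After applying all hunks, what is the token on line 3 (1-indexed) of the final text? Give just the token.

Hunk 1: at line 2 remove [ttcsj,qub,nxd] add [hfuei,yhy] -> 13 lines: axyd zmzb oghe hfuei yhy cns gxn ovm wroog cdvtq xar ojf rzeb
Hunk 2: at line 2 remove [oghe,hfuei] add [sllq] -> 12 lines: axyd zmzb sllq yhy cns gxn ovm wroog cdvtq xar ojf rzeb
Hunk 3: at line 10 remove [ojf] add [xpya] -> 12 lines: axyd zmzb sllq yhy cns gxn ovm wroog cdvtq xar xpya rzeb
Final line 3: sllq

Answer: sllq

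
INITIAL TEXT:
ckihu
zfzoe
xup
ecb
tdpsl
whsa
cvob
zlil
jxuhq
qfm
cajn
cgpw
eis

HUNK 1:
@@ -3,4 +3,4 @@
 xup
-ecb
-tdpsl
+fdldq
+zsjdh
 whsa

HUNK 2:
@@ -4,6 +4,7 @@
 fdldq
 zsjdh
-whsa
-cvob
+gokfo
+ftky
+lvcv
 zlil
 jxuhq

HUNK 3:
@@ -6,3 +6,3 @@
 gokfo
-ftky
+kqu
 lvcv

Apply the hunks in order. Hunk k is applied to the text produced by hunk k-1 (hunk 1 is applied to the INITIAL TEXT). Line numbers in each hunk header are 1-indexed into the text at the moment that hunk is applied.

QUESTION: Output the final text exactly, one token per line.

Hunk 1: at line 3 remove [ecb,tdpsl] add [fdldq,zsjdh] -> 13 lines: ckihu zfzoe xup fdldq zsjdh whsa cvob zlil jxuhq qfm cajn cgpw eis
Hunk 2: at line 4 remove [whsa,cvob] add [gokfo,ftky,lvcv] -> 14 lines: ckihu zfzoe xup fdldq zsjdh gokfo ftky lvcv zlil jxuhq qfm cajn cgpw eis
Hunk 3: at line 6 remove [ftky] add [kqu] -> 14 lines: ckihu zfzoe xup fdldq zsjdh gokfo kqu lvcv zlil jxuhq qfm cajn cgpw eis

Answer: ckihu
zfzoe
xup
fdldq
zsjdh
gokfo
kqu
lvcv
zlil
jxuhq
qfm
cajn
cgpw
eis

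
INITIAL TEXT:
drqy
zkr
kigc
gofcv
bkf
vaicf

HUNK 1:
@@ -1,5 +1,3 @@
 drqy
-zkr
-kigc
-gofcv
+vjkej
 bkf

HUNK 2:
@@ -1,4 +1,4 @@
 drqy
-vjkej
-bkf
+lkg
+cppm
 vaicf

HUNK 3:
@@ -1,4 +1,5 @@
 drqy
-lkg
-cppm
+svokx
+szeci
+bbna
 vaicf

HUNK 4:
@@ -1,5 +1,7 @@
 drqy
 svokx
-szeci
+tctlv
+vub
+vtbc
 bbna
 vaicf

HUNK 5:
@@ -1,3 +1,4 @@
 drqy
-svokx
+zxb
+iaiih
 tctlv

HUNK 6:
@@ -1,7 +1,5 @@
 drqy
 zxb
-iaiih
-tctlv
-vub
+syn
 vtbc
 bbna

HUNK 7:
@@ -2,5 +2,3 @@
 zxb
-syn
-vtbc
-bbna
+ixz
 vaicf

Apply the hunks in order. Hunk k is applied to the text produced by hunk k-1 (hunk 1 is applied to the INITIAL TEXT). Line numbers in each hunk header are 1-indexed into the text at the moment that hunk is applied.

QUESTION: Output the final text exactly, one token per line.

Answer: drqy
zxb
ixz
vaicf

Derivation:
Hunk 1: at line 1 remove [zkr,kigc,gofcv] add [vjkej] -> 4 lines: drqy vjkej bkf vaicf
Hunk 2: at line 1 remove [vjkej,bkf] add [lkg,cppm] -> 4 lines: drqy lkg cppm vaicf
Hunk 3: at line 1 remove [lkg,cppm] add [svokx,szeci,bbna] -> 5 lines: drqy svokx szeci bbna vaicf
Hunk 4: at line 1 remove [szeci] add [tctlv,vub,vtbc] -> 7 lines: drqy svokx tctlv vub vtbc bbna vaicf
Hunk 5: at line 1 remove [svokx] add [zxb,iaiih] -> 8 lines: drqy zxb iaiih tctlv vub vtbc bbna vaicf
Hunk 6: at line 1 remove [iaiih,tctlv,vub] add [syn] -> 6 lines: drqy zxb syn vtbc bbna vaicf
Hunk 7: at line 2 remove [syn,vtbc,bbna] add [ixz] -> 4 lines: drqy zxb ixz vaicf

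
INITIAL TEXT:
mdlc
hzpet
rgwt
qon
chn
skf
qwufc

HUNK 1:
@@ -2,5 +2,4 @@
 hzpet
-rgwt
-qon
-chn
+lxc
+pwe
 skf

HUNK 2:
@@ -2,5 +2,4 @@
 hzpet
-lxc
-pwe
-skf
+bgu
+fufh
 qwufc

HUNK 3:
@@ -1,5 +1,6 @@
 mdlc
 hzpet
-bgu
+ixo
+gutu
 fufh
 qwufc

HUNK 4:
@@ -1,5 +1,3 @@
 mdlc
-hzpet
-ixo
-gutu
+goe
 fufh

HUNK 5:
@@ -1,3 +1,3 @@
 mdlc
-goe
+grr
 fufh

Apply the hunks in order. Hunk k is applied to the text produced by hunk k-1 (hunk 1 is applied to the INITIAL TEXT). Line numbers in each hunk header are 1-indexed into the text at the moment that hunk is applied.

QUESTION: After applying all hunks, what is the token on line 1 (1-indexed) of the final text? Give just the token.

Hunk 1: at line 2 remove [rgwt,qon,chn] add [lxc,pwe] -> 6 lines: mdlc hzpet lxc pwe skf qwufc
Hunk 2: at line 2 remove [lxc,pwe,skf] add [bgu,fufh] -> 5 lines: mdlc hzpet bgu fufh qwufc
Hunk 3: at line 1 remove [bgu] add [ixo,gutu] -> 6 lines: mdlc hzpet ixo gutu fufh qwufc
Hunk 4: at line 1 remove [hzpet,ixo,gutu] add [goe] -> 4 lines: mdlc goe fufh qwufc
Hunk 5: at line 1 remove [goe] add [grr] -> 4 lines: mdlc grr fufh qwufc
Final line 1: mdlc

Answer: mdlc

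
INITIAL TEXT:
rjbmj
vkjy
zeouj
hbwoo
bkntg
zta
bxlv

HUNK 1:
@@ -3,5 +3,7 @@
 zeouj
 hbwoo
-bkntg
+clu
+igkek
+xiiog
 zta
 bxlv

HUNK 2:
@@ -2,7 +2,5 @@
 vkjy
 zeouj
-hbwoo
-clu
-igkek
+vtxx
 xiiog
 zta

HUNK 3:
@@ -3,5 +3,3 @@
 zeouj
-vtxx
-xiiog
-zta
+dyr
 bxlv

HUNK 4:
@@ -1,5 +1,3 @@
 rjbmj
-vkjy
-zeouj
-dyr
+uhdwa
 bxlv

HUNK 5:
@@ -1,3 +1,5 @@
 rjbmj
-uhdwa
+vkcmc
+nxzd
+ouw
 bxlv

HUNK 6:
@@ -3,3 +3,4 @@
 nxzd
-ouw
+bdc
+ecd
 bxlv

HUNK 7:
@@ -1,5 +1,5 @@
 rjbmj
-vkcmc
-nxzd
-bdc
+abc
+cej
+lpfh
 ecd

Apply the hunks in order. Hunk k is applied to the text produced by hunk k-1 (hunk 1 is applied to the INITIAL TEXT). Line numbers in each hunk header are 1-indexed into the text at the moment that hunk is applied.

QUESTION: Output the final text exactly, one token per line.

Answer: rjbmj
abc
cej
lpfh
ecd
bxlv

Derivation:
Hunk 1: at line 3 remove [bkntg] add [clu,igkek,xiiog] -> 9 lines: rjbmj vkjy zeouj hbwoo clu igkek xiiog zta bxlv
Hunk 2: at line 2 remove [hbwoo,clu,igkek] add [vtxx] -> 7 lines: rjbmj vkjy zeouj vtxx xiiog zta bxlv
Hunk 3: at line 3 remove [vtxx,xiiog,zta] add [dyr] -> 5 lines: rjbmj vkjy zeouj dyr bxlv
Hunk 4: at line 1 remove [vkjy,zeouj,dyr] add [uhdwa] -> 3 lines: rjbmj uhdwa bxlv
Hunk 5: at line 1 remove [uhdwa] add [vkcmc,nxzd,ouw] -> 5 lines: rjbmj vkcmc nxzd ouw bxlv
Hunk 6: at line 3 remove [ouw] add [bdc,ecd] -> 6 lines: rjbmj vkcmc nxzd bdc ecd bxlv
Hunk 7: at line 1 remove [vkcmc,nxzd,bdc] add [abc,cej,lpfh] -> 6 lines: rjbmj abc cej lpfh ecd bxlv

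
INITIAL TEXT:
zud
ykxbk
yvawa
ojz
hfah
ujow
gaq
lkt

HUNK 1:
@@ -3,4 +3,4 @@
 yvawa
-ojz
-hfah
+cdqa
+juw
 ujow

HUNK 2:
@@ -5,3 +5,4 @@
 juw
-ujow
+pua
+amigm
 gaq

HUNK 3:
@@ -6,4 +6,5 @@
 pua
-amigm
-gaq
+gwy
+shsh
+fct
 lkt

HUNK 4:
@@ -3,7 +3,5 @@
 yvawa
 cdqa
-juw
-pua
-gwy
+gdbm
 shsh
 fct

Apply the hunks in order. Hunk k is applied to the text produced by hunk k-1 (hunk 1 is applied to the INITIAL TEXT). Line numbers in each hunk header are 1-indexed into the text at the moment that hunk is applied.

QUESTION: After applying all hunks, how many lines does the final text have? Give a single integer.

Hunk 1: at line 3 remove [ojz,hfah] add [cdqa,juw] -> 8 lines: zud ykxbk yvawa cdqa juw ujow gaq lkt
Hunk 2: at line 5 remove [ujow] add [pua,amigm] -> 9 lines: zud ykxbk yvawa cdqa juw pua amigm gaq lkt
Hunk 3: at line 6 remove [amigm,gaq] add [gwy,shsh,fct] -> 10 lines: zud ykxbk yvawa cdqa juw pua gwy shsh fct lkt
Hunk 4: at line 3 remove [juw,pua,gwy] add [gdbm] -> 8 lines: zud ykxbk yvawa cdqa gdbm shsh fct lkt
Final line count: 8

Answer: 8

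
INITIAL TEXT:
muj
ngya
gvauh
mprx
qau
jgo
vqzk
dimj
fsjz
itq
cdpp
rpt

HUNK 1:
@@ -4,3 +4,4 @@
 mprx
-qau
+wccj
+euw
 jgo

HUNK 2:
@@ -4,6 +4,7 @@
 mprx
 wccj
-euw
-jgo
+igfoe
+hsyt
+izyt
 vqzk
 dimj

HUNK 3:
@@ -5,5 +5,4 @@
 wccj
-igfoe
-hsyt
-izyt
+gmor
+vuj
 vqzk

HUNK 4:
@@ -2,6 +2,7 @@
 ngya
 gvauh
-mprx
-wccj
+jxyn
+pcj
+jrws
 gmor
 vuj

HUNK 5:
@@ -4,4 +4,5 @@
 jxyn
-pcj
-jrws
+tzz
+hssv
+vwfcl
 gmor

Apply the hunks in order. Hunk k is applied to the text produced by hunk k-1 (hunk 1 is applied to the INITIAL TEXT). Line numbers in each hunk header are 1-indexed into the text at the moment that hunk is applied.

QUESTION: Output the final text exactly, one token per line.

Hunk 1: at line 4 remove [qau] add [wccj,euw] -> 13 lines: muj ngya gvauh mprx wccj euw jgo vqzk dimj fsjz itq cdpp rpt
Hunk 2: at line 4 remove [euw,jgo] add [igfoe,hsyt,izyt] -> 14 lines: muj ngya gvauh mprx wccj igfoe hsyt izyt vqzk dimj fsjz itq cdpp rpt
Hunk 3: at line 5 remove [igfoe,hsyt,izyt] add [gmor,vuj] -> 13 lines: muj ngya gvauh mprx wccj gmor vuj vqzk dimj fsjz itq cdpp rpt
Hunk 4: at line 2 remove [mprx,wccj] add [jxyn,pcj,jrws] -> 14 lines: muj ngya gvauh jxyn pcj jrws gmor vuj vqzk dimj fsjz itq cdpp rpt
Hunk 5: at line 4 remove [pcj,jrws] add [tzz,hssv,vwfcl] -> 15 lines: muj ngya gvauh jxyn tzz hssv vwfcl gmor vuj vqzk dimj fsjz itq cdpp rpt

Answer: muj
ngya
gvauh
jxyn
tzz
hssv
vwfcl
gmor
vuj
vqzk
dimj
fsjz
itq
cdpp
rpt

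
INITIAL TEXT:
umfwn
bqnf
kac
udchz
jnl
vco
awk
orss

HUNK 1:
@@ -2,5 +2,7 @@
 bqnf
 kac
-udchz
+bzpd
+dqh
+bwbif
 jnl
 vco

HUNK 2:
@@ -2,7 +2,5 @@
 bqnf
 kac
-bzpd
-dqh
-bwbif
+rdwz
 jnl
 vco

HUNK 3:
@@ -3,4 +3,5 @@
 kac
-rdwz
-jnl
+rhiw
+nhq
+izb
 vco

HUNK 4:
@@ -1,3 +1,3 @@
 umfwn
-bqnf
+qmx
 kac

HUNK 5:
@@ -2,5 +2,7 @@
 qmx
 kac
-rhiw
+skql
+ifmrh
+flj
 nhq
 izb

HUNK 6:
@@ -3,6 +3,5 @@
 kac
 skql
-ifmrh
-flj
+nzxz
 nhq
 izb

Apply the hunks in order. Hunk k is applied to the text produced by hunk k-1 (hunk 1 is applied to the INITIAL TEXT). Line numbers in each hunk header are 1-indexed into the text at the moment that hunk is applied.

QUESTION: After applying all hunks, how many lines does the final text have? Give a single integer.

Answer: 10

Derivation:
Hunk 1: at line 2 remove [udchz] add [bzpd,dqh,bwbif] -> 10 lines: umfwn bqnf kac bzpd dqh bwbif jnl vco awk orss
Hunk 2: at line 2 remove [bzpd,dqh,bwbif] add [rdwz] -> 8 lines: umfwn bqnf kac rdwz jnl vco awk orss
Hunk 3: at line 3 remove [rdwz,jnl] add [rhiw,nhq,izb] -> 9 lines: umfwn bqnf kac rhiw nhq izb vco awk orss
Hunk 4: at line 1 remove [bqnf] add [qmx] -> 9 lines: umfwn qmx kac rhiw nhq izb vco awk orss
Hunk 5: at line 2 remove [rhiw] add [skql,ifmrh,flj] -> 11 lines: umfwn qmx kac skql ifmrh flj nhq izb vco awk orss
Hunk 6: at line 3 remove [ifmrh,flj] add [nzxz] -> 10 lines: umfwn qmx kac skql nzxz nhq izb vco awk orss
Final line count: 10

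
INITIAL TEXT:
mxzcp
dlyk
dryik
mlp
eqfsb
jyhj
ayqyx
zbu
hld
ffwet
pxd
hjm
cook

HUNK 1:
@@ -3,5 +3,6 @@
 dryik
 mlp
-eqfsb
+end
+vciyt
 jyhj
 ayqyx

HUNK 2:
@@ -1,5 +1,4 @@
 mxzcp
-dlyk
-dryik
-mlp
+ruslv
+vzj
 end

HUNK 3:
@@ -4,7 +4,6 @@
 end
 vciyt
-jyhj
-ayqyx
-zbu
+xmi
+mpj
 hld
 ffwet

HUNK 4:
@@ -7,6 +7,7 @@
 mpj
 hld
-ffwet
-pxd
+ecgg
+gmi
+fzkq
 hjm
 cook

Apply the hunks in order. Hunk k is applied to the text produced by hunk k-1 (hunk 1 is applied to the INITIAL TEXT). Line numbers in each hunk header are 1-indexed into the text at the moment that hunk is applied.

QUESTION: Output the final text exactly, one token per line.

Hunk 1: at line 3 remove [eqfsb] add [end,vciyt] -> 14 lines: mxzcp dlyk dryik mlp end vciyt jyhj ayqyx zbu hld ffwet pxd hjm cook
Hunk 2: at line 1 remove [dlyk,dryik,mlp] add [ruslv,vzj] -> 13 lines: mxzcp ruslv vzj end vciyt jyhj ayqyx zbu hld ffwet pxd hjm cook
Hunk 3: at line 4 remove [jyhj,ayqyx,zbu] add [xmi,mpj] -> 12 lines: mxzcp ruslv vzj end vciyt xmi mpj hld ffwet pxd hjm cook
Hunk 4: at line 7 remove [ffwet,pxd] add [ecgg,gmi,fzkq] -> 13 lines: mxzcp ruslv vzj end vciyt xmi mpj hld ecgg gmi fzkq hjm cook

Answer: mxzcp
ruslv
vzj
end
vciyt
xmi
mpj
hld
ecgg
gmi
fzkq
hjm
cook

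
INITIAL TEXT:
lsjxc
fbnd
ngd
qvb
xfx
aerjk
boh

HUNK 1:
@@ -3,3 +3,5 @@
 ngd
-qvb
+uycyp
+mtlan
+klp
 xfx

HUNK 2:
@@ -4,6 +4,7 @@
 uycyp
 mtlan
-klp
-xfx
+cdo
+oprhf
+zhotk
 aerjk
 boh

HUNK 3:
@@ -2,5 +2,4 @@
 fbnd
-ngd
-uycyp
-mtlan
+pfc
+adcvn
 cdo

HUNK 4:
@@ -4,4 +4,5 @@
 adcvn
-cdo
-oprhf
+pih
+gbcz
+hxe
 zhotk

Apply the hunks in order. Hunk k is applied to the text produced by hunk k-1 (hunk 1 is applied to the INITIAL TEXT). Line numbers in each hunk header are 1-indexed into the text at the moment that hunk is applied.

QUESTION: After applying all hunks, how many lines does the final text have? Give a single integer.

Hunk 1: at line 3 remove [qvb] add [uycyp,mtlan,klp] -> 9 lines: lsjxc fbnd ngd uycyp mtlan klp xfx aerjk boh
Hunk 2: at line 4 remove [klp,xfx] add [cdo,oprhf,zhotk] -> 10 lines: lsjxc fbnd ngd uycyp mtlan cdo oprhf zhotk aerjk boh
Hunk 3: at line 2 remove [ngd,uycyp,mtlan] add [pfc,adcvn] -> 9 lines: lsjxc fbnd pfc adcvn cdo oprhf zhotk aerjk boh
Hunk 4: at line 4 remove [cdo,oprhf] add [pih,gbcz,hxe] -> 10 lines: lsjxc fbnd pfc adcvn pih gbcz hxe zhotk aerjk boh
Final line count: 10

Answer: 10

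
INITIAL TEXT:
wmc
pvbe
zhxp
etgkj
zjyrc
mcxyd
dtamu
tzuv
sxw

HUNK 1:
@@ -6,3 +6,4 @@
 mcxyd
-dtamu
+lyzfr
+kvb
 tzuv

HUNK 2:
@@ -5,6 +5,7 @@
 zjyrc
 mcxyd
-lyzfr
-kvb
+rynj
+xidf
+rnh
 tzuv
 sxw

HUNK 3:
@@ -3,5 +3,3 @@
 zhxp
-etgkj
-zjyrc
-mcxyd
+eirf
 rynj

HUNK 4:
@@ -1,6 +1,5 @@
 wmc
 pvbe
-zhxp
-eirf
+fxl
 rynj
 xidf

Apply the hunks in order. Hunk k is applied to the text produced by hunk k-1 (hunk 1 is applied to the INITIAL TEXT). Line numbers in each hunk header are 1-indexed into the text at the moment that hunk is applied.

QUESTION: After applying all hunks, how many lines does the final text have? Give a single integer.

Hunk 1: at line 6 remove [dtamu] add [lyzfr,kvb] -> 10 lines: wmc pvbe zhxp etgkj zjyrc mcxyd lyzfr kvb tzuv sxw
Hunk 2: at line 5 remove [lyzfr,kvb] add [rynj,xidf,rnh] -> 11 lines: wmc pvbe zhxp etgkj zjyrc mcxyd rynj xidf rnh tzuv sxw
Hunk 3: at line 3 remove [etgkj,zjyrc,mcxyd] add [eirf] -> 9 lines: wmc pvbe zhxp eirf rynj xidf rnh tzuv sxw
Hunk 4: at line 1 remove [zhxp,eirf] add [fxl] -> 8 lines: wmc pvbe fxl rynj xidf rnh tzuv sxw
Final line count: 8

Answer: 8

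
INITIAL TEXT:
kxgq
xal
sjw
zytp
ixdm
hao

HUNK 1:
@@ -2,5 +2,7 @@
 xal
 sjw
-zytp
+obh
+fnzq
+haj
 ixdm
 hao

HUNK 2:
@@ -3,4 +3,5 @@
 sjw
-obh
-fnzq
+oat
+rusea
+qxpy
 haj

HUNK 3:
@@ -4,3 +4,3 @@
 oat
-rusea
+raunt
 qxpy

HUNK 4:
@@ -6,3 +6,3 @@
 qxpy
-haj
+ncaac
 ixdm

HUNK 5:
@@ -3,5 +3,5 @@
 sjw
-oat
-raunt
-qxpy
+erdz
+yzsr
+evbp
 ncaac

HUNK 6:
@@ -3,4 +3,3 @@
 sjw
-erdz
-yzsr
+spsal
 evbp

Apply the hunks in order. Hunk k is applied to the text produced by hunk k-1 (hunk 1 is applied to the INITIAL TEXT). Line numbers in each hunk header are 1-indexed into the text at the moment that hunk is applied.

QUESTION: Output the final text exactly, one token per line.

Hunk 1: at line 2 remove [zytp] add [obh,fnzq,haj] -> 8 lines: kxgq xal sjw obh fnzq haj ixdm hao
Hunk 2: at line 3 remove [obh,fnzq] add [oat,rusea,qxpy] -> 9 lines: kxgq xal sjw oat rusea qxpy haj ixdm hao
Hunk 3: at line 4 remove [rusea] add [raunt] -> 9 lines: kxgq xal sjw oat raunt qxpy haj ixdm hao
Hunk 4: at line 6 remove [haj] add [ncaac] -> 9 lines: kxgq xal sjw oat raunt qxpy ncaac ixdm hao
Hunk 5: at line 3 remove [oat,raunt,qxpy] add [erdz,yzsr,evbp] -> 9 lines: kxgq xal sjw erdz yzsr evbp ncaac ixdm hao
Hunk 6: at line 3 remove [erdz,yzsr] add [spsal] -> 8 lines: kxgq xal sjw spsal evbp ncaac ixdm hao

Answer: kxgq
xal
sjw
spsal
evbp
ncaac
ixdm
hao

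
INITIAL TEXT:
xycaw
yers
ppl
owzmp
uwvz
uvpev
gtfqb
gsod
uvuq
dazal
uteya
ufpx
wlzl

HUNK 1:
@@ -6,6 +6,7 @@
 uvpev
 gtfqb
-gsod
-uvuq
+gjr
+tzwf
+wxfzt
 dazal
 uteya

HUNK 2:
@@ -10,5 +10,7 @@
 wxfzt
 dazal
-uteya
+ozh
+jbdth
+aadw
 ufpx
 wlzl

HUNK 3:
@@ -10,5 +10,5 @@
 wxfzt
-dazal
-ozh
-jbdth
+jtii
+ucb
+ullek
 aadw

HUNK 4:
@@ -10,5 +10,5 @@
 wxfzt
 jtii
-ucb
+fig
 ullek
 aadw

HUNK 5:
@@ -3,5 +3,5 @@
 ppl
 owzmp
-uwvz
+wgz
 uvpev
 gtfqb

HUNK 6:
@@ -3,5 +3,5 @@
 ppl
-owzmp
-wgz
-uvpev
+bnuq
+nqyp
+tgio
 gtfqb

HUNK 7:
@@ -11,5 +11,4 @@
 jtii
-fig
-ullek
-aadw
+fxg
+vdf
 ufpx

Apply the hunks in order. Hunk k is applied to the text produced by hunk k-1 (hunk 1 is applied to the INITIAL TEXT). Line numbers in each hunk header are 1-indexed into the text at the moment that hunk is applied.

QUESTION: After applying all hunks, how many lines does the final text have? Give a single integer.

Hunk 1: at line 6 remove [gsod,uvuq] add [gjr,tzwf,wxfzt] -> 14 lines: xycaw yers ppl owzmp uwvz uvpev gtfqb gjr tzwf wxfzt dazal uteya ufpx wlzl
Hunk 2: at line 10 remove [uteya] add [ozh,jbdth,aadw] -> 16 lines: xycaw yers ppl owzmp uwvz uvpev gtfqb gjr tzwf wxfzt dazal ozh jbdth aadw ufpx wlzl
Hunk 3: at line 10 remove [dazal,ozh,jbdth] add [jtii,ucb,ullek] -> 16 lines: xycaw yers ppl owzmp uwvz uvpev gtfqb gjr tzwf wxfzt jtii ucb ullek aadw ufpx wlzl
Hunk 4: at line 10 remove [ucb] add [fig] -> 16 lines: xycaw yers ppl owzmp uwvz uvpev gtfqb gjr tzwf wxfzt jtii fig ullek aadw ufpx wlzl
Hunk 5: at line 3 remove [uwvz] add [wgz] -> 16 lines: xycaw yers ppl owzmp wgz uvpev gtfqb gjr tzwf wxfzt jtii fig ullek aadw ufpx wlzl
Hunk 6: at line 3 remove [owzmp,wgz,uvpev] add [bnuq,nqyp,tgio] -> 16 lines: xycaw yers ppl bnuq nqyp tgio gtfqb gjr tzwf wxfzt jtii fig ullek aadw ufpx wlzl
Hunk 7: at line 11 remove [fig,ullek,aadw] add [fxg,vdf] -> 15 lines: xycaw yers ppl bnuq nqyp tgio gtfqb gjr tzwf wxfzt jtii fxg vdf ufpx wlzl
Final line count: 15

Answer: 15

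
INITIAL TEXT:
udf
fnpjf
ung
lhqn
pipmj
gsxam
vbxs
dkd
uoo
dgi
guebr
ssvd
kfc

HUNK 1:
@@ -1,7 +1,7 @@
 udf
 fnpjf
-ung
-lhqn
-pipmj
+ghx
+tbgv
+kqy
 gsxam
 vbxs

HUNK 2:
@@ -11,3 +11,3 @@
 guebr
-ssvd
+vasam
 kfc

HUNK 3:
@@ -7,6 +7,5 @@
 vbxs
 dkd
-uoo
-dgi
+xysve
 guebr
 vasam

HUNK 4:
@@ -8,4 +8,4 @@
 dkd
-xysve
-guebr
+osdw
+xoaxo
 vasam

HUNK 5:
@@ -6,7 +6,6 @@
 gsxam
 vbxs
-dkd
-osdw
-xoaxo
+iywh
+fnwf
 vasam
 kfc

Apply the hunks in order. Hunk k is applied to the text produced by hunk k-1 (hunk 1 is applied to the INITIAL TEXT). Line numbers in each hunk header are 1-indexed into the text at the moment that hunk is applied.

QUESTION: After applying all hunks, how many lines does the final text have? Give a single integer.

Answer: 11

Derivation:
Hunk 1: at line 1 remove [ung,lhqn,pipmj] add [ghx,tbgv,kqy] -> 13 lines: udf fnpjf ghx tbgv kqy gsxam vbxs dkd uoo dgi guebr ssvd kfc
Hunk 2: at line 11 remove [ssvd] add [vasam] -> 13 lines: udf fnpjf ghx tbgv kqy gsxam vbxs dkd uoo dgi guebr vasam kfc
Hunk 3: at line 7 remove [uoo,dgi] add [xysve] -> 12 lines: udf fnpjf ghx tbgv kqy gsxam vbxs dkd xysve guebr vasam kfc
Hunk 4: at line 8 remove [xysve,guebr] add [osdw,xoaxo] -> 12 lines: udf fnpjf ghx tbgv kqy gsxam vbxs dkd osdw xoaxo vasam kfc
Hunk 5: at line 6 remove [dkd,osdw,xoaxo] add [iywh,fnwf] -> 11 lines: udf fnpjf ghx tbgv kqy gsxam vbxs iywh fnwf vasam kfc
Final line count: 11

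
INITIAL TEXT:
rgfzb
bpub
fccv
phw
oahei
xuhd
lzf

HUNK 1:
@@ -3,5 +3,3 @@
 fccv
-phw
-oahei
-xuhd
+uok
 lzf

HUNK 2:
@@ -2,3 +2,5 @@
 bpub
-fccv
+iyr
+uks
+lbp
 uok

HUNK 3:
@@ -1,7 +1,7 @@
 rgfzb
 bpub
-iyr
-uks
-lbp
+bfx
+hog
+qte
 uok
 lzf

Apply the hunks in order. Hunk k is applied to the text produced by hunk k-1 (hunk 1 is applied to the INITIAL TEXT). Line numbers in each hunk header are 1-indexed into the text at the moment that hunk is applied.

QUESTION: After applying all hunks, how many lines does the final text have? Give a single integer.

Answer: 7

Derivation:
Hunk 1: at line 3 remove [phw,oahei,xuhd] add [uok] -> 5 lines: rgfzb bpub fccv uok lzf
Hunk 2: at line 2 remove [fccv] add [iyr,uks,lbp] -> 7 lines: rgfzb bpub iyr uks lbp uok lzf
Hunk 3: at line 1 remove [iyr,uks,lbp] add [bfx,hog,qte] -> 7 lines: rgfzb bpub bfx hog qte uok lzf
Final line count: 7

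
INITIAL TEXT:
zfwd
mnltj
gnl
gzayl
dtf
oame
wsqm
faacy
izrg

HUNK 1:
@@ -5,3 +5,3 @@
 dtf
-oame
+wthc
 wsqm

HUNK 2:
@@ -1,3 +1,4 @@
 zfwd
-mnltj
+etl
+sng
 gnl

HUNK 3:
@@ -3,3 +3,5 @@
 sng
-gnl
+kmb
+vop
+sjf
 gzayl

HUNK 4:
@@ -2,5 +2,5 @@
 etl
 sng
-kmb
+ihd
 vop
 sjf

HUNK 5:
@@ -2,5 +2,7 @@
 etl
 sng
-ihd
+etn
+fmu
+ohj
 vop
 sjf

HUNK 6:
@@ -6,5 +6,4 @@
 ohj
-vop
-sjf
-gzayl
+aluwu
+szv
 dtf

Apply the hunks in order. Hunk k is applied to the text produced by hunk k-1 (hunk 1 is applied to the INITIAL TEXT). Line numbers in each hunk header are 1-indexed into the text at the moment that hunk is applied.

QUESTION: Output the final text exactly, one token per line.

Hunk 1: at line 5 remove [oame] add [wthc] -> 9 lines: zfwd mnltj gnl gzayl dtf wthc wsqm faacy izrg
Hunk 2: at line 1 remove [mnltj] add [etl,sng] -> 10 lines: zfwd etl sng gnl gzayl dtf wthc wsqm faacy izrg
Hunk 3: at line 3 remove [gnl] add [kmb,vop,sjf] -> 12 lines: zfwd etl sng kmb vop sjf gzayl dtf wthc wsqm faacy izrg
Hunk 4: at line 2 remove [kmb] add [ihd] -> 12 lines: zfwd etl sng ihd vop sjf gzayl dtf wthc wsqm faacy izrg
Hunk 5: at line 2 remove [ihd] add [etn,fmu,ohj] -> 14 lines: zfwd etl sng etn fmu ohj vop sjf gzayl dtf wthc wsqm faacy izrg
Hunk 6: at line 6 remove [vop,sjf,gzayl] add [aluwu,szv] -> 13 lines: zfwd etl sng etn fmu ohj aluwu szv dtf wthc wsqm faacy izrg

Answer: zfwd
etl
sng
etn
fmu
ohj
aluwu
szv
dtf
wthc
wsqm
faacy
izrg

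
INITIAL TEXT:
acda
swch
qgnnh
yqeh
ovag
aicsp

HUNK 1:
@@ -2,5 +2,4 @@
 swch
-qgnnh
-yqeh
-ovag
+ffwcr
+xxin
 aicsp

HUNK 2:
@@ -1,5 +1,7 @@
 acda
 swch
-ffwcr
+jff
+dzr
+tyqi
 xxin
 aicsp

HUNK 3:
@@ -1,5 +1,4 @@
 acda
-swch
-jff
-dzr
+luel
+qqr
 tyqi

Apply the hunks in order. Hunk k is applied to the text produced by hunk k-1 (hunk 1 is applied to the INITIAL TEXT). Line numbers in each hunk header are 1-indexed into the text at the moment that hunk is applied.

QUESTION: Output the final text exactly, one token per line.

Hunk 1: at line 2 remove [qgnnh,yqeh,ovag] add [ffwcr,xxin] -> 5 lines: acda swch ffwcr xxin aicsp
Hunk 2: at line 1 remove [ffwcr] add [jff,dzr,tyqi] -> 7 lines: acda swch jff dzr tyqi xxin aicsp
Hunk 3: at line 1 remove [swch,jff,dzr] add [luel,qqr] -> 6 lines: acda luel qqr tyqi xxin aicsp

Answer: acda
luel
qqr
tyqi
xxin
aicsp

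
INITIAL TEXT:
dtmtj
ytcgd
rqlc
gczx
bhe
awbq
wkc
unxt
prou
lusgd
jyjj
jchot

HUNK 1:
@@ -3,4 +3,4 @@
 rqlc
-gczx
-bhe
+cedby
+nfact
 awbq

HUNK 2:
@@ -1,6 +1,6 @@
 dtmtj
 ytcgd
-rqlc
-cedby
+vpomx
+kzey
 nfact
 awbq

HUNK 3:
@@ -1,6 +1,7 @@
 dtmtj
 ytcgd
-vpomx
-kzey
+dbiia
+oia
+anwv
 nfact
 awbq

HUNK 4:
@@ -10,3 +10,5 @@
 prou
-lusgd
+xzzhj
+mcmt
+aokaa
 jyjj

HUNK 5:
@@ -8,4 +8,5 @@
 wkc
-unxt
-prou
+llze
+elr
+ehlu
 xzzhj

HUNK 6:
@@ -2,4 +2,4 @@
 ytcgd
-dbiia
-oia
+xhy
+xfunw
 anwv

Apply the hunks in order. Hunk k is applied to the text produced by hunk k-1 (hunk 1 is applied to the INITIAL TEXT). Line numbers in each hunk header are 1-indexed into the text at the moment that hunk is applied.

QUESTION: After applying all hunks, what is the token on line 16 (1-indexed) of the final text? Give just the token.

Hunk 1: at line 3 remove [gczx,bhe] add [cedby,nfact] -> 12 lines: dtmtj ytcgd rqlc cedby nfact awbq wkc unxt prou lusgd jyjj jchot
Hunk 2: at line 1 remove [rqlc,cedby] add [vpomx,kzey] -> 12 lines: dtmtj ytcgd vpomx kzey nfact awbq wkc unxt prou lusgd jyjj jchot
Hunk 3: at line 1 remove [vpomx,kzey] add [dbiia,oia,anwv] -> 13 lines: dtmtj ytcgd dbiia oia anwv nfact awbq wkc unxt prou lusgd jyjj jchot
Hunk 4: at line 10 remove [lusgd] add [xzzhj,mcmt,aokaa] -> 15 lines: dtmtj ytcgd dbiia oia anwv nfact awbq wkc unxt prou xzzhj mcmt aokaa jyjj jchot
Hunk 5: at line 8 remove [unxt,prou] add [llze,elr,ehlu] -> 16 lines: dtmtj ytcgd dbiia oia anwv nfact awbq wkc llze elr ehlu xzzhj mcmt aokaa jyjj jchot
Hunk 6: at line 2 remove [dbiia,oia] add [xhy,xfunw] -> 16 lines: dtmtj ytcgd xhy xfunw anwv nfact awbq wkc llze elr ehlu xzzhj mcmt aokaa jyjj jchot
Final line 16: jchot

Answer: jchot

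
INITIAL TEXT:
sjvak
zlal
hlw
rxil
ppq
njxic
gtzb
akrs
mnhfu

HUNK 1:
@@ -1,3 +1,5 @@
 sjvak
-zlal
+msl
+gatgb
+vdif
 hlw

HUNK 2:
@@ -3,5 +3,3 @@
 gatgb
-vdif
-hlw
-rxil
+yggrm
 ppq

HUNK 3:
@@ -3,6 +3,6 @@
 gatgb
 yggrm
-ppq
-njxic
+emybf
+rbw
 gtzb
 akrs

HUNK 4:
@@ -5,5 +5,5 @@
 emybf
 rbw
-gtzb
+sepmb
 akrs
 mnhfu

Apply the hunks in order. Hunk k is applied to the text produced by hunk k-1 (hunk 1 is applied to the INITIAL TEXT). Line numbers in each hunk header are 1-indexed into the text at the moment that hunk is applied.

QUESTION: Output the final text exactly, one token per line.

Answer: sjvak
msl
gatgb
yggrm
emybf
rbw
sepmb
akrs
mnhfu

Derivation:
Hunk 1: at line 1 remove [zlal] add [msl,gatgb,vdif] -> 11 lines: sjvak msl gatgb vdif hlw rxil ppq njxic gtzb akrs mnhfu
Hunk 2: at line 3 remove [vdif,hlw,rxil] add [yggrm] -> 9 lines: sjvak msl gatgb yggrm ppq njxic gtzb akrs mnhfu
Hunk 3: at line 3 remove [ppq,njxic] add [emybf,rbw] -> 9 lines: sjvak msl gatgb yggrm emybf rbw gtzb akrs mnhfu
Hunk 4: at line 5 remove [gtzb] add [sepmb] -> 9 lines: sjvak msl gatgb yggrm emybf rbw sepmb akrs mnhfu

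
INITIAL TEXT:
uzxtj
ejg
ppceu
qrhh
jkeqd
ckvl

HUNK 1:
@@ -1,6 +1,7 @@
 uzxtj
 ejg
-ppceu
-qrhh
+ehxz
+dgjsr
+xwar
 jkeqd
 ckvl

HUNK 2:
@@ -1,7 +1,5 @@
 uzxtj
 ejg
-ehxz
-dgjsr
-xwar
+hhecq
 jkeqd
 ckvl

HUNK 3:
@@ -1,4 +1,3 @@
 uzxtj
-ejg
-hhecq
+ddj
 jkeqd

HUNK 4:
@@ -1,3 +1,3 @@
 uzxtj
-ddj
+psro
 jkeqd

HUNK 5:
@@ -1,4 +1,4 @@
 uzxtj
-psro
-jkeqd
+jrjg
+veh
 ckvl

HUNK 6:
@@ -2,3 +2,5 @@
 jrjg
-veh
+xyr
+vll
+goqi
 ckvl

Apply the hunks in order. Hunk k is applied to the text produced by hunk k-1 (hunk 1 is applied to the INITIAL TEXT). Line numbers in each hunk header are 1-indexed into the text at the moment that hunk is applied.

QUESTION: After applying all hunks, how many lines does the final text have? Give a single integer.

Answer: 6

Derivation:
Hunk 1: at line 1 remove [ppceu,qrhh] add [ehxz,dgjsr,xwar] -> 7 lines: uzxtj ejg ehxz dgjsr xwar jkeqd ckvl
Hunk 2: at line 1 remove [ehxz,dgjsr,xwar] add [hhecq] -> 5 lines: uzxtj ejg hhecq jkeqd ckvl
Hunk 3: at line 1 remove [ejg,hhecq] add [ddj] -> 4 lines: uzxtj ddj jkeqd ckvl
Hunk 4: at line 1 remove [ddj] add [psro] -> 4 lines: uzxtj psro jkeqd ckvl
Hunk 5: at line 1 remove [psro,jkeqd] add [jrjg,veh] -> 4 lines: uzxtj jrjg veh ckvl
Hunk 6: at line 2 remove [veh] add [xyr,vll,goqi] -> 6 lines: uzxtj jrjg xyr vll goqi ckvl
Final line count: 6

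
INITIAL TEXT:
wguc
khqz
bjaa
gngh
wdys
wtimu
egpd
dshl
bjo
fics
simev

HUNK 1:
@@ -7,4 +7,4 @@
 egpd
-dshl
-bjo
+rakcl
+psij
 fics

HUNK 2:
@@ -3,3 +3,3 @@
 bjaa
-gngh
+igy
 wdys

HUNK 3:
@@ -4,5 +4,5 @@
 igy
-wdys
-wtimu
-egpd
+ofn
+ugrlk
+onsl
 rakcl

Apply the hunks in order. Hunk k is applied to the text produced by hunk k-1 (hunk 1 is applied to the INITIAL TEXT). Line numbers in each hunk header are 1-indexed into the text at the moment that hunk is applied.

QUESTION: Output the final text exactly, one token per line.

Hunk 1: at line 7 remove [dshl,bjo] add [rakcl,psij] -> 11 lines: wguc khqz bjaa gngh wdys wtimu egpd rakcl psij fics simev
Hunk 2: at line 3 remove [gngh] add [igy] -> 11 lines: wguc khqz bjaa igy wdys wtimu egpd rakcl psij fics simev
Hunk 3: at line 4 remove [wdys,wtimu,egpd] add [ofn,ugrlk,onsl] -> 11 lines: wguc khqz bjaa igy ofn ugrlk onsl rakcl psij fics simev

Answer: wguc
khqz
bjaa
igy
ofn
ugrlk
onsl
rakcl
psij
fics
simev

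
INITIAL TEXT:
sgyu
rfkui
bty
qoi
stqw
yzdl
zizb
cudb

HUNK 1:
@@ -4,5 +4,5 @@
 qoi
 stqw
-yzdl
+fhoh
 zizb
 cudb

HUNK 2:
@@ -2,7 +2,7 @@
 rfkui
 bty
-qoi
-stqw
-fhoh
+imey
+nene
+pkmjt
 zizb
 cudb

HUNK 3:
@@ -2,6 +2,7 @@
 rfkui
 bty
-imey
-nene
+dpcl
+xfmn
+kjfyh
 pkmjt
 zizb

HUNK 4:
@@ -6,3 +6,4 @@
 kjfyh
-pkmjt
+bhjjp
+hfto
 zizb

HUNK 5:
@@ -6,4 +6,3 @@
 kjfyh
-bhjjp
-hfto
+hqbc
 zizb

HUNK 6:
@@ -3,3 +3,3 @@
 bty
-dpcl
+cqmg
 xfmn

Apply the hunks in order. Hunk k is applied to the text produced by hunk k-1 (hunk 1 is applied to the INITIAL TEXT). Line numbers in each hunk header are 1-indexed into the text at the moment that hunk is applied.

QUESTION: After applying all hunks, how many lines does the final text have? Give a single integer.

Hunk 1: at line 4 remove [yzdl] add [fhoh] -> 8 lines: sgyu rfkui bty qoi stqw fhoh zizb cudb
Hunk 2: at line 2 remove [qoi,stqw,fhoh] add [imey,nene,pkmjt] -> 8 lines: sgyu rfkui bty imey nene pkmjt zizb cudb
Hunk 3: at line 2 remove [imey,nene] add [dpcl,xfmn,kjfyh] -> 9 lines: sgyu rfkui bty dpcl xfmn kjfyh pkmjt zizb cudb
Hunk 4: at line 6 remove [pkmjt] add [bhjjp,hfto] -> 10 lines: sgyu rfkui bty dpcl xfmn kjfyh bhjjp hfto zizb cudb
Hunk 5: at line 6 remove [bhjjp,hfto] add [hqbc] -> 9 lines: sgyu rfkui bty dpcl xfmn kjfyh hqbc zizb cudb
Hunk 6: at line 3 remove [dpcl] add [cqmg] -> 9 lines: sgyu rfkui bty cqmg xfmn kjfyh hqbc zizb cudb
Final line count: 9

Answer: 9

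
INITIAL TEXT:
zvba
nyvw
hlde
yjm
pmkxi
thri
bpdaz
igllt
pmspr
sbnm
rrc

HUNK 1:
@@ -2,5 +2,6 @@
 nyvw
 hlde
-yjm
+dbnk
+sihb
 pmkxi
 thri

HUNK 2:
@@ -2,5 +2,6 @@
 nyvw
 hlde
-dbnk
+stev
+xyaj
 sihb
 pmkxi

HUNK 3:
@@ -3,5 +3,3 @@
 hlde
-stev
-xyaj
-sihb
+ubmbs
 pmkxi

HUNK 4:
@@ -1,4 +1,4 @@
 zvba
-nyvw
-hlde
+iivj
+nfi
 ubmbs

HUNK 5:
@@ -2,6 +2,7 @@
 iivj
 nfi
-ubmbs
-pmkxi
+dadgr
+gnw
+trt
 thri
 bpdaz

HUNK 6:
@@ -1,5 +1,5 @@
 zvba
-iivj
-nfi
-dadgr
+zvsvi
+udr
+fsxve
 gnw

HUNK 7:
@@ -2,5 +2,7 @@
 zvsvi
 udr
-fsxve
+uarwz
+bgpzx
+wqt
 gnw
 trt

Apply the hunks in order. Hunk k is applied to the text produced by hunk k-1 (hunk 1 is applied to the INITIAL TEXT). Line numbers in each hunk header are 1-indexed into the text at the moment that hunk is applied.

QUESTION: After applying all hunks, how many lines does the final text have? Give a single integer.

Answer: 14

Derivation:
Hunk 1: at line 2 remove [yjm] add [dbnk,sihb] -> 12 lines: zvba nyvw hlde dbnk sihb pmkxi thri bpdaz igllt pmspr sbnm rrc
Hunk 2: at line 2 remove [dbnk] add [stev,xyaj] -> 13 lines: zvba nyvw hlde stev xyaj sihb pmkxi thri bpdaz igllt pmspr sbnm rrc
Hunk 3: at line 3 remove [stev,xyaj,sihb] add [ubmbs] -> 11 lines: zvba nyvw hlde ubmbs pmkxi thri bpdaz igllt pmspr sbnm rrc
Hunk 4: at line 1 remove [nyvw,hlde] add [iivj,nfi] -> 11 lines: zvba iivj nfi ubmbs pmkxi thri bpdaz igllt pmspr sbnm rrc
Hunk 5: at line 2 remove [ubmbs,pmkxi] add [dadgr,gnw,trt] -> 12 lines: zvba iivj nfi dadgr gnw trt thri bpdaz igllt pmspr sbnm rrc
Hunk 6: at line 1 remove [iivj,nfi,dadgr] add [zvsvi,udr,fsxve] -> 12 lines: zvba zvsvi udr fsxve gnw trt thri bpdaz igllt pmspr sbnm rrc
Hunk 7: at line 2 remove [fsxve] add [uarwz,bgpzx,wqt] -> 14 lines: zvba zvsvi udr uarwz bgpzx wqt gnw trt thri bpdaz igllt pmspr sbnm rrc
Final line count: 14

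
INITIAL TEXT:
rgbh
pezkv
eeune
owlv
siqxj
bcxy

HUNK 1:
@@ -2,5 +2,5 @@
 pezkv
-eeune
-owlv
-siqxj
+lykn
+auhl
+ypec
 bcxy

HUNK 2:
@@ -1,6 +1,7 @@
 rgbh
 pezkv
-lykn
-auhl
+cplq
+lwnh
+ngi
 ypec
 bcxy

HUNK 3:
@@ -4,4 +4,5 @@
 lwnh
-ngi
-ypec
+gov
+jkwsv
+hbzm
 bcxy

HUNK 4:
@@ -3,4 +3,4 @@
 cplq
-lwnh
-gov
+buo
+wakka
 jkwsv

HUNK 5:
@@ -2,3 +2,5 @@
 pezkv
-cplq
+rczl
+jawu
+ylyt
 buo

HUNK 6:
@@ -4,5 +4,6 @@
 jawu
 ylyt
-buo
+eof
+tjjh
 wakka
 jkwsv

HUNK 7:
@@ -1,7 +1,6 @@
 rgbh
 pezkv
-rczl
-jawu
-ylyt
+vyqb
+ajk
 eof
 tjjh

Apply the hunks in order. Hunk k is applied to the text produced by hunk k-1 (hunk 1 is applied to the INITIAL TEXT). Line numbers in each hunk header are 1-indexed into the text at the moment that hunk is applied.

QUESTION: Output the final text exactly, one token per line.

Answer: rgbh
pezkv
vyqb
ajk
eof
tjjh
wakka
jkwsv
hbzm
bcxy

Derivation:
Hunk 1: at line 2 remove [eeune,owlv,siqxj] add [lykn,auhl,ypec] -> 6 lines: rgbh pezkv lykn auhl ypec bcxy
Hunk 2: at line 1 remove [lykn,auhl] add [cplq,lwnh,ngi] -> 7 lines: rgbh pezkv cplq lwnh ngi ypec bcxy
Hunk 3: at line 4 remove [ngi,ypec] add [gov,jkwsv,hbzm] -> 8 lines: rgbh pezkv cplq lwnh gov jkwsv hbzm bcxy
Hunk 4: at line 3 remove [lwnh,gov] add [buo,wakka] -> 8 lines: rgbh pezkv cplq buo wakka jkwsv hbzm bcxy
Hunk 5: at line 2 remove [cplq] add [rczl,jawu,ylyt] -> 10 lines: rgbh pezkv rczl jawu ylyt buo wakka jkwsv hbzm bcxy
Hunk 6: at line 4 remove [buo] add [eof,tjjh] -> 11 lines: rgbh pezkv rczl jawu ylyt eof tjjh wakka jkwsv hbzm bcxy
Hunk 7: at line 1 remove [rczl,jawu,ylyt] add [vyqb,ajk] -> 10 lines: rgbh pezkv vyqb ajk eof tjjh wakka jkwsv hbzm bcxy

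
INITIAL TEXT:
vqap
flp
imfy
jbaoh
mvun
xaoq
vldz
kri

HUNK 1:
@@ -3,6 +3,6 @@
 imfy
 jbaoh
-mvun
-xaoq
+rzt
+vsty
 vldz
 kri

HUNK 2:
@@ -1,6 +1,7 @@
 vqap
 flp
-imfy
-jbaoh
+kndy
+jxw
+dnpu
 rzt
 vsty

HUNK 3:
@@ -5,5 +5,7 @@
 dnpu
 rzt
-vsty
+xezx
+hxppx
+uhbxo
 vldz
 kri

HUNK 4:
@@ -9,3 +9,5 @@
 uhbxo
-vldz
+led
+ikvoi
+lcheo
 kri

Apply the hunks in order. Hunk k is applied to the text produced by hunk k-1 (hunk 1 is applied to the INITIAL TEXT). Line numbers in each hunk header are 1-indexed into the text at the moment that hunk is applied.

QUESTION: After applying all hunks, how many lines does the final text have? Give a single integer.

Answer: 13

Derivation:
Hunk 1: at line 3 remove [mvun,xaoq] add [rzt,vsty] -> 8 lines: vqap flp imfy jbaoh rzt vsty vldz kri
Hunk 2: at line 1 remove [imfy,jbaoh] add [kndy,jxw,dnpu] -> 9 lines: vqap flp kndy jxw dnpu rzt vsty vldz kri
Hunk 3: at line 5 remove [vsty] add [xezx,hxppx,uhbxo] -> 11 lines: vqap flp kndy jxw dnpu rzt xezx hxppx uhbxo vldz kri
Hunk 4: at line 9 remove [vldz] add [led,ikvoi,lcheo] -> 13 lines: vqap flp kndy jxw dnpu rzt xezx hxppx uhbxo led ikvoi lcheo kri
Final line count: 13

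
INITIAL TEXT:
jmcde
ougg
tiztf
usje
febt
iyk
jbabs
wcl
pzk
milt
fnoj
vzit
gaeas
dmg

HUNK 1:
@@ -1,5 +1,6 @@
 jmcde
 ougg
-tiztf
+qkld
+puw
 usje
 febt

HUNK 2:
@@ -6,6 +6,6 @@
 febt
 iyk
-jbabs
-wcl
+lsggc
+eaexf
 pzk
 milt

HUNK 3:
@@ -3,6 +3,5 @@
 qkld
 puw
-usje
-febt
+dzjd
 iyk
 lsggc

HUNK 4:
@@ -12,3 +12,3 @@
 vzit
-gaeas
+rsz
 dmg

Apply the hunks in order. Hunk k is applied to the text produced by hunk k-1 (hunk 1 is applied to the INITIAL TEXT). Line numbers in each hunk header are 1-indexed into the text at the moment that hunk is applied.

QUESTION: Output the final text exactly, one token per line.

Answer: jmcde
ougg
qkld
puw
dzjd
iyk
lsggc
eaexf
pzk
milt
fnoj
vzit
rsz
dmg

Derivation:
Hunk 1: at line 1 remove [tiztf] add [qkld,puw] -> 15 lines: jmcde ougg qkld puw usje febt iyk jbabs wcl pzk milt fnoj vzit gaeas dmg
Hunk 2: at line 6 remove [jbabs,wcl] add [lsggc,eaexf] -> 15 lines: jmcde ougg qkld puw usje febt iyk lsggc eaexf pzk milt fnoj vzit gaeas dmg
Hunk 3: at line 3 remove [usje,febt] add [dzjd] -> 14 lines: jmcde ougg qkld puw dzjd iyk lsggc eaexf pzk milt fnoj vzit gaeas dmg
Hunk 4: at line 12 remove [gaeas] add [rsz] -> 14 lines: jmcde ougg qkld puw dzjd iyk lsggc eaexf pzk milt fnoj vzit rsz dmg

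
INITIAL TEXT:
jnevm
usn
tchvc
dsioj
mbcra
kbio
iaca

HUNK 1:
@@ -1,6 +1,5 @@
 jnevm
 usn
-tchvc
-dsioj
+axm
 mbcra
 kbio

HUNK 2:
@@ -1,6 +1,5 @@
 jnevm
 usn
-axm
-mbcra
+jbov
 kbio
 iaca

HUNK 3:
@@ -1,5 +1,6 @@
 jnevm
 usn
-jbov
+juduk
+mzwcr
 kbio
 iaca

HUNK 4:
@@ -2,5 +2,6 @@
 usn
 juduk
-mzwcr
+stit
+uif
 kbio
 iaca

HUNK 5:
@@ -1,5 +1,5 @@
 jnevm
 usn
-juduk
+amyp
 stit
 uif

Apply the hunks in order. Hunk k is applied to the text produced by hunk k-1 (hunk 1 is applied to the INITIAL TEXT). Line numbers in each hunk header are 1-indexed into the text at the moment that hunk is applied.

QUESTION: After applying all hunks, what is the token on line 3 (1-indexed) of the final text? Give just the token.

Hunk 1: at line 1 remove [tchvc,dsioj] add [axm] -> 6 lines: jnevm usn axm mbcra kbio iaca
Hunk 2: at line 1 remove [axm,mbcra] add [jbov] -> 5 lines: jnevm usn jbov kbio iaca
Hunk 3: at line 1 remove [jbov] add [juduk,mzwcr] -> 6 lines: jnevm usn juduk mzwcr kbio iaca
Hunk 4: at line 2 remove [mzwcr] add [stit,uif] -> 7 lines: jnevm usn juduk stit uif kbio iaca
Hunk 5: at line 1 remove [juduk] add [amyp] -> 7 lines: jnevm usn amyp stit uif kbio iaca
Final line 3: amyp

Answer: amyp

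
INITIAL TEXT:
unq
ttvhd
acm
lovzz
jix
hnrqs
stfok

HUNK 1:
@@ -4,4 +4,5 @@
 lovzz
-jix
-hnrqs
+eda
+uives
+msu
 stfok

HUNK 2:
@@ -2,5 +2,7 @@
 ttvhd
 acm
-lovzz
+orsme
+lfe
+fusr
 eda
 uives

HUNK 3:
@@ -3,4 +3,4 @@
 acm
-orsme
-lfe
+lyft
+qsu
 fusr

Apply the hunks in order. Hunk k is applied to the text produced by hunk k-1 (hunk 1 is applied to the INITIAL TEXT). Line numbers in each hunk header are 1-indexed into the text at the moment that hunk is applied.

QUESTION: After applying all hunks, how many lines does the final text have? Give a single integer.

Answer: 10

Derivation:
Hunk 1: at line 4 remove [jix,hnrqs] add [eda,uives,msu] -> 8 lines: unq ttvhd acm lovzz eda uives msu stfok
Hunk 2: at line 2 remove [lovzz] add [orsme,lfe,fusr] -> 10 lines: unq ttvhd acm orsme lfe fusr eda uives msu stfok
Hunk 3: at line 3 remove [orsme,lfe] add [lyft,qsu] -> 10 lines: unq ttvhd acm lyft qsu fusr eda uives msu stfok
Final line count: 10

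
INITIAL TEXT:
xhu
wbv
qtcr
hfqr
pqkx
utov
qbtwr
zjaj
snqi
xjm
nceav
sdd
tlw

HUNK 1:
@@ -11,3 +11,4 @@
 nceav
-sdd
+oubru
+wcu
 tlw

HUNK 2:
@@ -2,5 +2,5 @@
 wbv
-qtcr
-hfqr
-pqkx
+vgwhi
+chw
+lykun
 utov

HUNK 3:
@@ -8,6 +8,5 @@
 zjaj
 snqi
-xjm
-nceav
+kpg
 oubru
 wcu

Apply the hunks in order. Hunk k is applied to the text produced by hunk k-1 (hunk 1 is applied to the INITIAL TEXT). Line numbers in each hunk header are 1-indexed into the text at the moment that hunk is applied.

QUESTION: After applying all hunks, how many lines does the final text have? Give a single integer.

Answer: 13

Derivation:
Hunk 1: at line 11 remove [sdd] add [oubru,wcu] -> 14 lines: xhu wbv qtcr hfqr pqkx utov qbtwr zjaj snqi xjm nceav oubru wcu tlw
Hunk 2: at line 2 remove [qtcr,hfqr,pqkx] add [vgwhi,chw,lykun] -> 14 lines: xhu wbv vgwhi chw lykun utov qbtwr zjaj snqi xjm nceav oubru wcu tlw
Hunk 3: at line 8 remove [xjm,nceav] add [kpg] -> 13 lines: xhu wbv vgwhi chw lykun utov qbtwr zjaj snqi kpg oubru wcu tlw
Final line count: 13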